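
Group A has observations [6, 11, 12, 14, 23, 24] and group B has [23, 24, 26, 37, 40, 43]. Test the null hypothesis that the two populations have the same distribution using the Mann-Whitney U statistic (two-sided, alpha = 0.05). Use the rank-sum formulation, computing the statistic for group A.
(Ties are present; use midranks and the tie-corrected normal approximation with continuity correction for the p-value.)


Step 1: Combine and sort all 12 observations; assign midranks.
sorted (value, group): (6,X), (11,X), (12,X), (14,X), (23,X), (23,Y), (24,X), (24,Y), (26,Y), (37,Y), (40,Y), (43,Y)
ranks: 6->1, 11->2, 12->3, 14->4, 23->5.5, 23->5.5, 24->7.5, 24->7.5, 26->9, 37->10, 40->11, 43->12
Step 2: Rank sum for X: R1 = 1 + 2 + 3 + 4 + 5.5 + 7.5 = 23.
Step 3: U_X = R1 - n1(n1+1)/2 = 23 - 6*7/2 = 23 - 21 = 2.
       U_Y = n1*n2 - U_X = 36 - 2 = 34.
Step 4: Ties are present, so use the tie-corrected normal approximation (with continuity correction) for the p-value.
Step 5: p-value = 0.012749; compare to alpha = 0.05. reject H0.

U_X = 2, p = 0.012749, reject H0 at alpha = 0.05.


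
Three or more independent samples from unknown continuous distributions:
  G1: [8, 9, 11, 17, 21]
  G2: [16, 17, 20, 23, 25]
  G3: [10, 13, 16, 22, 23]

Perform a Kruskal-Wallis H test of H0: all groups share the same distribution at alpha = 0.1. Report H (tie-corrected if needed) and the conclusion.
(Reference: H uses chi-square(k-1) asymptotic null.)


Step 1: Combine all N = 15 observations and assign midranks.
sorted (value, group, rank): (8,G1,1), (9,G1,2), (10,G3,3), (11,G1,4), (13,G3,5), (16,G2,6.5), (16,G3,6.5), (17,G1,8.5), (17,G2,8.5), (20,G2,10), (21,G1,11), (22,G3,12), (23,G2,13.5), (23,G3,13.5), (25,G2,15)
Step 2: Sum ranks within each group.
R_1 = 26.5 (n_1 = 5)
R_2 = 53.5 (n_2 = 5)
R_3 = 40 (n_3 = 5)
Step 3: H = 12/(N(N+1)) * sum(R_i^2/n_i) - 3(N+1)
     = 12/(15*16) * (26.5^2/5 + 53.5^2/5 + 40^2/5) - 3*16
     = 0.050000 * 1032.9 - 48
     = 3.645000.
Step 4: Ties present; correction factor C = 1 - 18/(15^3 - 15) = 0.994643. Corrected H = 3.645000 / 0.994643 = 3.664632.
Step 5: Under H0, H ~ chi^2(2); p-value = 0.160042.
Step 6: alpha = 0.1. fail to reject H0.

H = 3.6646, df = 2, p = 0.160042, fail to reject H0.


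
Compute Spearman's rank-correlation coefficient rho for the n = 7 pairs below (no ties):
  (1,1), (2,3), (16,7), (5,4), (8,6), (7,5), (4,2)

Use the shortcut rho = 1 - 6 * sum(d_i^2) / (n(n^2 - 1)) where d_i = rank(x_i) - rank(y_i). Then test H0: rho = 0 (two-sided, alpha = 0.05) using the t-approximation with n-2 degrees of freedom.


Step 1: Rank x and y separately (midranks; no ties here).
rank(x): 1->1, 2->2, 16->7, 5->4, 8->6, 7->5, 4->3
rank(y): 1->1, 3->3, 7->7, 4->4, 6->6, 5->5, 2->2
Step 2: d_i = R_x(i) - R_y(i); compute d_i^2.
  (1-1)^2=0, (2-3)^2=1, (7-7)^2=0, (4-4)^2=0, (6-6)^2=0, (5-5)^2=0, (3-2)^2=1
sum(d^2) = 2.
Step 3: rho = 1 - 6*2 / (7*(7^2 - 1)) = 1 - 12/336 = 0.964286.
Step 4: Under H0, t = rho * sqrt((n-2)/(1-rho^2)) = 8.1408 ~ t(5).
Step 5: Two-sided p-value from the t-distribution with 5 df = 0.000454.
Step 6: alpha = 0.05. reject H0.

rho = 0.9643, p = 0.000454, reject H0 at alpha = 0.05.


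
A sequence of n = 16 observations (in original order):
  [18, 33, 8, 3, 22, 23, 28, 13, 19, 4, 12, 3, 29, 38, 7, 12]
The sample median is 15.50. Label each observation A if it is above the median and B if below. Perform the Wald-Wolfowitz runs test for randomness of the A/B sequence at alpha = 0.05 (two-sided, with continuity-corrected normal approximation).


Step 1: Compute median = 15.50; label A = above, B = below.
Labels in order: AABBAAABABBBAABB  (n_A = 8, n_B = 8)
Step 2: Count runs R = 8.
Step 3: Under H0 (random ordering), E[R] = 2*n_A*n_B/(n_A+n_B) + 1 = 2*8*8/16 + 1 = 9.0000.
        Var[R] = 2*n_A*n_B*(2*n_A*n_B - n_A - n_B) / ((n_A+n_B)^2 * (n_A+n_B-1)) = 14336/3840 = 3.7333.
        SD[R] = 1.9322.
Step 4: Continuity-corrected z = (R + 0.5 - E[R]) / SD[R] = (8 + 0.5 - 9.0000) / 1.9322 = -0.2588.
Step 5: Two-sided p-value via normal approximation = 2*(1 - Phi(|z|)) = 0.795809.
Step 6: alpha = 0.05. fail to reject H0.

R = 8, z = -0.2588, p = 0.795809, fail to reject H0.


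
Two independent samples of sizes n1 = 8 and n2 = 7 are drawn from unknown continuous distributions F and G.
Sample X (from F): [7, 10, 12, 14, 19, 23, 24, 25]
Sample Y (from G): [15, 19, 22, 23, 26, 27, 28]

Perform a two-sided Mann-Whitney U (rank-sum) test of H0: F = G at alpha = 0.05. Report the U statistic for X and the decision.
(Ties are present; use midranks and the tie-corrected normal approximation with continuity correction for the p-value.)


Step 1: Combine and sort all 15 observations; assign midranks.
sorted (value, group): (7,X), (10,X), (12,X), (14,X), (15,Y), (19,X), (19,Y), (22,Y), (23,X), (23,Y), (24,X), (25,X), (26,Y), (27,Y), (28,Y)
ranks: 7->1, 10->2, 12->3, 14->4, 15->5, 19->6.5, 19->6.5, 22->8, 23->9.5, 23->9.5, 24->11, 25->12, 26->13, 27->14, 28->15
Step 2: Rank sum for X: R1 = 1 + 2 + 3 + 4 + 6.5 + 9.5 + 11 + 12 = 49.
Step 3: U_X = R1 - n1(n1+1)/2 = 49 - 8*9/2 = 49 - 36 = 13.
       U_Y = n1*n2 - U_X = 56 - 13 = 43.
Step 4: Ties are present, so use the tie-corrected normal approximation (with continuity correction) for the p-value.
Step 5: p-value = 0.092753; compare to alpha = 0.05. fail to reject H0.

U_X = 13, p = 0.092753, fail to reject H0 at alpha = 0.05.


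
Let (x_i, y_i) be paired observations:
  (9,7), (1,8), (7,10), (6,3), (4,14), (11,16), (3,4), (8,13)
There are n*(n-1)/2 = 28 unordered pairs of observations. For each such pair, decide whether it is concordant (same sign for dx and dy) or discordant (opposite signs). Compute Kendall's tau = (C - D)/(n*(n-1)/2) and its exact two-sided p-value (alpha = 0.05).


Step 1: Enumerate the 28 unordered pairs (i,j) with i<j and classify each by sign(x_j-x_i) * sign(y_j-y_i).
  (1,2):dx=-8,dy=+1->D; (1,3):dx=-2,dy=+3->D; (1,4):dx=-3,dy=-4->C; (1,5):dx=-5,dy=+7->D
  (1,6):dx=+2,dy=+9->C; (1,7):dx=-6,dy=-3->C; (1,8):dx=-1,dy=+6->D; (2,3):dx=+6,dy=+2->C
  (2,4):dx=+5,dy=-5->D; (2,5):dx=+3,dy=+6->C; (2,6):dx=+10,dy=+8->C; (2,7):dx=+2,dy=-4->D
  (2,8):dx=+7,dy=+5->C; (3,4):dx=-1,dy=-7->C; (3,5):dx=-3,dy=+4->D; (3,6):dx=+4,dy=+6->C
  (3,7):dx=-4,dy=-6->C; (3,8):dx=+1,dy=+3->C; (4,5):dx=-2,dy=+11->D; (4,6):dx=+5,dy=+13->C
  (4,7):dx=-3,dy=+1->D; (4,8):dx=+2,dy=+10->C; (5,6):dx=+7,dy=+2->C; (5,7):dx=-1,dy=-10->C
  (5,8):dx=+4,dy=-1->D; (6,7):dx=-8,dy=-12->C; (6,8):dx=-3,dy=-3->C; (7,8):dx=+5,dy=+9->C
Step 2: C = 18, D = 10, total pairs = 28.
Step 3: tau = (C - D)/(n(n-1)/2) = (18 - 10)/28 = 0.285714.
Step 4: Exact two-sided p-value (enumerate n! = 40320 permutations of y under H0): p = 0.398760.
Step 5: alpha = 0.05. fail to reject H0.

tau_b = 0.2857 (C=18, D=10), p = 0.398760, fail to reject H0.


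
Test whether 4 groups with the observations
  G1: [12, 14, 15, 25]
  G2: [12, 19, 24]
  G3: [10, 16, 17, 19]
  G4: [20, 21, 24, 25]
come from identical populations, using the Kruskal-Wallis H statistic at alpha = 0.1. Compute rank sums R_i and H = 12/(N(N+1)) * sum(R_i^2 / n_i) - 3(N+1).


Step 1: Combine all N = 15 observations and assign midranks.
sorted (value, group, rank): (10,G3,1), (12,G1,2.5), (12,G2,2.5), (14,G1,4), (15,G1,5), (16,G3,6), (17,G3,7), (19,G2,8.5), (19,G3,8.5), (20,G4,10), (21,G4,11), (24,G2,12.5), (24,G4,12.5), (25,G1,14.5), (25,G4,14.5)
Step 2: Sum ranks within each group.
R_1 = 26 (n_1 = 4)
R_2 = 23.5 (n_2 = 3)
R_3 = 22.5 (n_3 = 4)
R_4 = 48 (n_4 = 4)
Step 3: H = 12/(N(N+1)) * sum(R_i^2/n_i) - 3(N+1)
     = 12/(15*16) * (26^2/4 + 23.5^2/3 + 22.5^2/4 + 48^2/4) - 3*16
     = 0.050000 * 1055.65 - 48
     = 4.782292.
Step 4: Ties present; correction factor C = 1 - 24/(15^3 - 15) = 0.992857. Corrected H = 4.782292 / 0.992857 = 4.816697.
Step 5: Under H0, H ~ chi^2(3); p-value = 0.185722.
Step 6: alpha = 0.1. fail to reject H0.

H = 4.8167, df = 3, p = 0.185722, fail to reject H0.


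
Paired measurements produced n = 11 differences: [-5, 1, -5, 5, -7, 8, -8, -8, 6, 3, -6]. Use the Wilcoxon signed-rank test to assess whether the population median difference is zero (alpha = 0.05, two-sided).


Step 1: Drop any zero differences (none here) and take |d_i|.
|d| = [5, 1, 5, 5, 7, 8, 8, 8, 6, 3, 6]
Step 2: Midrank |d_i| (ties get averaged ranks).
ranks: |5|->4, |1|->1, |5|->4, |5|->4, |7|->8, |8|->10, |8|->10, |8|->10, |6|->6.5, |3|->2, |6|->6.5
Step 3: Attach original signs; sum ranks with positive sign and with negative sign.
W+ = 1 + 4 + 10 + 6.5 + 2 = 23.5
W- = 4 + 4 + 8 + 10 + 10 + 6.5 = 42.5
(Check: W+ + W- = 66 should equal n(n+1)/2 = 66.)
Step 4: Test statistic W = min(W+, W-) = 23.5.
Step 5: Ties in |d|, so use the tie-corrected normal approximation.
        E[W] = n(n+1)/4 = 11*12/4 = 33.
        Tie groups: |d|=5 (t=3), |d|=6 (t=2), |d|=8 (t=3); sum(t^3 - t) = 54.
        Var[W] = n(n+1)(2n+1)/24 - sum(t^3-t)/48 = 3036/24 - 54/48 = 125.375.
        z = (W - E[W]) / sqrt(Var[W]) = (23.5 - 33) / 11.1971 = -0.8484.
        Two-sided p = 2*Phi(z) = 0.396196.
Step 6: alpha = 0.05. fail to reject H0.

W+ = 23.5, W- = 42.5, W = min = 23.5, p = 0.396196, fail to reject H0.


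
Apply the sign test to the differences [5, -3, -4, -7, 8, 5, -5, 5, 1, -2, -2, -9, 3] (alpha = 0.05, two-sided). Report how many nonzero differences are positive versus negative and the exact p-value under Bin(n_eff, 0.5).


Step 1: Discard zero differences. Original n = 13; n_eff = number of nonzero differences = 13.
Nonzero differences (with sign): +5, -3, -4, -7, +8, +5, -5, +5, +1, -2, -2, -9, +3
Step 2: Count signs: positive = 6, negative = 7.
Step 3: Under H0: P(positive) = 0.5, so the number of positives S ~ Bin(13, 0.5).
Step 4: Two-sided exact p-value = sum of Bin(13,0.5) probabilities at or below the observed probability = 1.000000.
Step 5: alpha = 0.05. fail to reject H0.

n_eff = 13, pos = 6, neg = 7, p = 1.000000, fail to reject H0.


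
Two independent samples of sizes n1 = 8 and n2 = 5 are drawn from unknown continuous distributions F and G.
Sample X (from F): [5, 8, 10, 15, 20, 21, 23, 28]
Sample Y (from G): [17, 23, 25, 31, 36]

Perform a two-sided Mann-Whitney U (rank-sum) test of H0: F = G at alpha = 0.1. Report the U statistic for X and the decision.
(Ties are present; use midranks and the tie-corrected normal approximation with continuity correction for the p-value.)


Step 1: Combine and sort all 13 observations; assign midranks.
sorted (value, group): (5,X), (8,X), (10,X), (15,X), (17,Y), (20,X), (21,X), (23,X), (23,Y), (25,Y), (28,X), (31,Y), (36,Y)
ranks: 5->1, 8->2, 10->3, 15->4, 17->5, 20->6, 21->7, 23->8.5, 23->8.5, 25->10, 28->11, 31->12, 36->13
Step 2: Rank sum for X: R1 = 1 + 2 + 3 + 4 + 6 + 7 + 8.5 + 11 = 42.5.
Step 3: U_X = R1 - n1(n1+1)/2 = 42.5 - 8*9/2 = 42.5 - 36 = 6.5.
       U_Y = n1*n2 - U_X = 40 - 6.5 = 33.5.
Step 4: Ties are present, so use the tie-corrected normal approximation (with continuity correction) for the p-value.
Step 5: p-value = 0.056699; compare to alpha = 0.1. reject H0.

U_X = 6.5, p = 0.056699, reject H0 at alpha = 0.1.


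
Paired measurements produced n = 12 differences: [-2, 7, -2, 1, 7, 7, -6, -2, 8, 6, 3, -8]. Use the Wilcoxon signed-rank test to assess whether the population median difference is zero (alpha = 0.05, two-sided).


Step 1: Drop any zero differences (none here) and take |d_i|.
|d| = [2, 7, 2, 1, 7, 7, 6, 2, 8, 6, 3, 8]
Step 2: Midrank |d_i| (ties get averaged ranks).
ranks: |2|->3, |7|->9, |2|->3, |1|->1, |7|->9, |7|->9, |6|->6.5, |2|->3, |8|->11.5, |6|->6.5, |3|->5, |8|->11.5
Step 3: Attach original signs; sum ranks with positive sign and with negative sign.
W+ = 9 + 1 + 9 + 9 + 11.5 + 6.5 + 5 = 51
W- = 3 + 3 + 6.5 + 3 + 11.5 = 27
(Check: W+ + W- = 78 should equal n(n+1)/2 = 78.)
Step 4: Test statistic W = min(W+, W-) = 27.
Step 5: Ties in |d|, so use the tie-corrected normal approximation.
        E[W] = n(n+1)/4 = 12*13/4 = 39.
        Tie groups: |d|=2 (t=3), |d|=6 (t=2), |d|=7 (t=3), |d|=8 (t=2); sum(t^3 - t) = 60.
        Var[W] = n(n+1)(2n+1)/24 - sum(t^3-t)/48 = 3900/24 - 60/48 = 161.25.
        z = (W - E[W]) / sqrt(Var[W]) = (27 - 39) / 12.6984 = -0.9450.
        Two-sided p = 2*Phi(z) = 0.344659.
Step 6: alpha = 0.05. fail to reject H0.

W+ = 51, W- = 27, W = min = 27, p = 0.344659, fail to reject H0.


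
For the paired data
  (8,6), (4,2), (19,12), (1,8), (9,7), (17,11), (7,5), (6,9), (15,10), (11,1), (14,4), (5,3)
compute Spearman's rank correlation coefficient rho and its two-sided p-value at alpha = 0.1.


Step 1: Rank x and y separately (midranks; no ties here).
rank(x): 8->6, 4->2, 19->12, 1->1, 9->7, 17->11, 7->5, 6->4, 15->10, 11->8, 14->9, 5->3
rank(y): 6->6, 2->2, 12->12, 8->8, 7->7, 11->11, 5->5, 9->9, 10->10, 1->1, 4->4, 3->3
Step 2: d_i = R_x(i) - R_y(i); compute d_i^2.
  (6-6)^2=0, (2-2)^2=0, (12-12)^2=0, (1-8)^2=49, (7-7)^2=0, (11-11)^2=0, (5-5)^2=0, (4-9)^2=25, (10-10)^2=0, (8-1)^2=49, (9-4)^2=25, (3-3)^2=0
sum(d^2) = 148.
Step 3: rho = 1 - 6*148 / (12*(12^2 - 1)) = 1 - 888/1716 = 0.482517.
Step 4: Under H0, t = rho * sqrt((n-2)/(1-rho^2)) = 1.7421 ~ t(10).
Step 5: Two-sided p-value from the t-distribution with 10 df = 0.112109.
Step 6: alpha = 0.1. fail to reject H0.

rho = 0.4825, p = 0.112109, fail to reject H0 at alpha = 0.1.


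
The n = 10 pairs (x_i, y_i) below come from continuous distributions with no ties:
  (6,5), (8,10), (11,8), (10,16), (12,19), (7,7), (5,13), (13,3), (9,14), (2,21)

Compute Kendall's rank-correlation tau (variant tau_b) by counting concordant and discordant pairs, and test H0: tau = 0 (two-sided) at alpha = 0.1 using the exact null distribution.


Step 1: Enumerate the 45 unordered pairs (i,j) with i<j and classify each by sign(x_j-x_i) * sign(y_j-y_i).
  (1,2):dx=+2,dy=+5->C; (1,3):dx=+5,dy=+3->C; (1,4):dx=+4,dy=+11->C; (1,5):dx=+6,dy=+14->C
  (1,6):dx=+1,dy=+2->C; (1,7):dx=-1,dy=+8->D; (1,8):dx=+7,dy=-2->D; (1,9):dx=+3,dy=+9->C
  (1,10):dx=-4,dy=+16->D; (2,3):dx=+3,dy=-2->D; (2,4):dx=+2,dy=+6->C; (2,5):dx=+4,dy=+9->C
  (2,6):dx=-1,dy=-3->C; (2,7):dx=-3,dy=+3->D; (2,8):dx=+5,dy=-7->D; (2,9):dx=+1,dy=+4->C
  (2,10):dx=-6,dy=+11->D; (3,4):dx=-1,dy=+8->D; (3,5):dx=+1,dy=+11->C; (3,6):dx=-4,dy=-1->C
  (3,7):dx=-6,dy=+5->D; (3,8):dx=+2,dy=-5->D; (3,9):dx=-2,dy=+6->D; (3,10):dx=-9,dy=+13->D
  (4,5):dx=+2,dy=+3->C; (4,6):dx=-3,dy=-9->C; (4,7):dx=-5,dy=-3->C; (4,8):dx=+3,dy=-13->D
  (4,9):dx=-1,dy=-2->C; (4,10):dx=-8,dy=+5->D; (5,6):dx=-5,dy=-12->C; (5,7):dx=-7,dy=-6->C
  (5,8):dx=+1,dy=-16->D; (5,9):dx=-3,dy=-5->C; (5,10):dx=-10,dy=+2->D; (6,7):dx=-2,dy=+6->D
  (6,8):dx=+6,dy=-4->D; (6,9):dx=+2,dy=+7->C; (6,10):dx=-5,dy=+14->D; (7,8):dx=+8,dy=-10->D
  (7,9):dx=+4,dy=+1->C; (7,10):dx=-3,dy=+8->D; (8,9):dx=-4,dy=+11->D; (8,10):dx=-11,dy=+18->D
  (9,10):dx=-7,dy=+7->D
Step 2: C = 21, D = 24, total pairs = 45.
Step 3: tau = (C - D)/(n(n-1)/2) = (21 - 24)/45 = -0.066667.
Step 4: Exact two-sided p-value (enumerate n! = 3628800 permutations of y under H0): p = 0.861801.
Step 5: alpha = 0.1. fail to reject H0.

tau_b = -0.0667 (C=21, D=24), p = 0.861801, fail to reject H0.


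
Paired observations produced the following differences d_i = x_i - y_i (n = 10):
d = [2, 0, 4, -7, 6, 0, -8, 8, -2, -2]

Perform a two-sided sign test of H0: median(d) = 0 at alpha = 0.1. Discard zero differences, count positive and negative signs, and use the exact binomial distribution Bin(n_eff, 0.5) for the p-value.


Step 1: Discard zero differences. Original n = 10; n_eff = number of nonzero differences = 8.
Nonzero differences (with sign): +2, +4, -7, +6, -8, +8, -2, -2
Step 2: Count signs: positive = 4, negative = 4.
Step 3: Under H0: P(positive) = 0.5, so the number of positives S ~ Bin(8, 0.5).
Step 4: Two-sided exact p-value = sum of Bin(8,0.5) probabilities at or below the observed probability = 1.000000.
Step 5: alpha = 0.1. fail to reject H0.

n_eff = 8, pos = 4, neg = 4, p = 1.000000, fail to reject H0.


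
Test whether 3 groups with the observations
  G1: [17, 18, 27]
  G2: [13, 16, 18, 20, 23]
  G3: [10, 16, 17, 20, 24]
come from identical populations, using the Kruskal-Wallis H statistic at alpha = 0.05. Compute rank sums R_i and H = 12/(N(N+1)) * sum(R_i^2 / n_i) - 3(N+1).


Step 1: Combine all N = 13 observations and assign midranks.
sorted (value, group, rank): (10,G3,1), (13,G2,2), (16,G2,3.5), (16,G3,3.5), (17,G1,5.5), (17,G3,5.5), (18,G1,7.5), (18,G2,7.5), (20,G2,9.5), (20,G3,9.5), (23,G2,11), (24,G3,12), (27,G1,13)
Step 2: Sum ranks within each group.
R_1 = 26 (n_1 = 3)
R_2 = 33.5 (n_2 = 5)
R_3 = 31.5 (n_3 = 5)
Step 3: H = 12/(N(N+1)) * sum(R_i^2/n_i) - 3(N+1)
     = 12/(13*14) * (26^2/3 + 33.5^2/5 + 31.5^2/5) - 3*14
     = 0.065934 * 648.233 - 42
     = 0.740659.
Step 4: Ties present; correction factor C = 1 - 24/(13^3 - 13) = 0.989011. Corrected H = 0.740659 / 0.989011 = 0.748889.
Step 5: Under H0, H ~ chi^2(2); p-value = 0.687671.
Step 6: alpha = 0.05. fail to reject H0.

H = 0.7489, df = 2, p = 0.687671, fail to reject H0.


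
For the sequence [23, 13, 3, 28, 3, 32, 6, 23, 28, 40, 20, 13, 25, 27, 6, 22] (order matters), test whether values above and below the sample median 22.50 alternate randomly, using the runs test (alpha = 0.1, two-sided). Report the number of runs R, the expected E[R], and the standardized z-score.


Step 1: Compute median = 22.50; label A = above, B = below.
Labels in order: ABBABABAAABBAABB  (n_A = 8, n_B = 8)
Step 2: Count runs R = 10.
Step 3: Under H0 (random ordering), E[R] = 2*n_A*n_B/(n_A+n_B) + 1 = 2*8*8/16 + 1 = 9.0000.
        Var[R] = 2*n_A*n_B*(2*n_A*n_B - n_A - n_B) / ((n_A+n_B)^2 * (n_A+n_B-1)) = 14336/3840 = 3.7333.
        SD[R] = 1.9322.
Step 4: Continuity-corrected z = (R - 0.5 - E[R]) / SD[R] = (10 - 0.5 - 9.0000) / 1.9322 = 0.2588.
Step 5: Two-sided p-value via normal approximation = 2*(1 - Phi(|z|)) = 0.795809.
Step 6: alpha = 0.1. fail to reject H0.

R = 10, z = 0.2588, p = 0.795809, fail to reject H0.


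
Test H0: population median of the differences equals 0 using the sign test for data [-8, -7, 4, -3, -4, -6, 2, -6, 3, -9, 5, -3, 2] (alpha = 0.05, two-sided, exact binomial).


Step 1: Discard zero differences. Original n = 13; n_eff = number of nonzero differences = 13.
Nonzero differences (with sign): -8, -7, +4, -3, -4, -6, +2, -6, +3, -9, +5, -3, +2
Step 2: Count signs: positive = 5, negative = 8.
Step 3: Under H0: P(positive) = 0.5, so the number of positives S ~ Bin(13, 0.5).
Step 4: Two-sided exact p-value = sum of Bin(13,0.5) probabilities at or below the observed probability = 0.581055.
Step 5: alpha = 0.05. fail to reject H0.

n_eff = 13, pos = 5, neg = 8, p = 0.581055, fail to reject H0.


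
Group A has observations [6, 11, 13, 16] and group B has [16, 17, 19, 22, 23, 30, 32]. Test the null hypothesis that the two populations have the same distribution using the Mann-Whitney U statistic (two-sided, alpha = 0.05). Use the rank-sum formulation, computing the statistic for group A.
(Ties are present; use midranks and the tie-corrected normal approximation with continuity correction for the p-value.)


Step 1: Combine and sort all 11 observations; assign midranks.
sorted (value, group): (6,X), (11,X), (13,X), (16,X), (16,Y), (17,Y), (19,Y), (22,Y), (23,Y), (30,Y), (32,Y)
ranks: 6->1, 11->2, 13->3, 16->4.5, 16->4.5, 17->6, 19->7, 22->8, 23->9, 30->10, 32->11
Step 2: Rank sum for X: R1 = 1 + 2 + 3 + 4.5 = 10.5.
Step 3: U_X = R1 - n1(n1+1)/2 = 10.5 - 4*5/2 = 10.5 - 10 = 0.5.
       U_Y = n1*n2 - U_X = 28 - 0.5 = 27.5.
Step 4: Ties are present, so use the tie-corrected normal approximation (with continuity correction) for the p-value.
Step 5: p-value = 0.013802; compare to alpha = 0.05. reject H0.

U_X = 0.5, p = 0.013802, reject H0 at alpha = 0.05.


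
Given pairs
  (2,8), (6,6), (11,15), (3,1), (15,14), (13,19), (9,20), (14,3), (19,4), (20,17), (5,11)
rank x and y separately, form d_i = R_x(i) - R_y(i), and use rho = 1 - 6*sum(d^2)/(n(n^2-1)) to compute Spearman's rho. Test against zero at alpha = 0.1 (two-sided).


Step 1: Rank x and y separately (midranks; no ties here).
rank(x): 2->1, 6->4, 11->6, 3->2, 15->9, 13->7, 9->5, 14->8, 19->10, 20->11, 5->3
rank(y): 8->5, 6->4, 15->8, 1->1, 14->7, 19->10, 20->11, 3->2, 4->3, 17->9, 11->6
Step 2: d_i = R_x(i) - R_y(i); compute d_i^2.
  (1-5)^2=16, (4-4)^2=0, (6-8)^2=4, (2-1)^2=1, (9-7)^2=4, (7-10)^2=9, (5-11)^2=36, (8-2)^2=36, (10-3)^2=49, (11-9)^2=4, (3-6)^2=9
sum(d^2) = 168.
Step 3: rho = 1 - 6*168 / (11*(11^2 - 1)) = 1 - 1008/1320 = 0.236364.
Step 4: Under H0, t = rho * sqrt((n-2)/(1-rho^2)) = 0.7298 ~ t(9).
Step 5: Two-sided p-value from the t-distribution with 9 df = 0.484091.
Step 6: alpha = 0.1. fail to reject H0.

rho = 0.2364, p = 0.484091, fail to reject H0 at alpha = 0.1.


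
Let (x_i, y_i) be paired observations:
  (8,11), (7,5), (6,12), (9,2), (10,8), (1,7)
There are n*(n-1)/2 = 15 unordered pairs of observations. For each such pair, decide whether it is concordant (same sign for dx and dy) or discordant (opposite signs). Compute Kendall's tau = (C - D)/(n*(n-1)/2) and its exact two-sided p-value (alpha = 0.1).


Step 1: Enumerate the 15 unordered pairs (i,j) with i<j and classify each by sign(x_j-x_i) * sign(y_j-y_i).
  (1,2):dx=-1,dy=-6->C; (1,3):dx=-2,dy=+1->D; (1,4):dx=+1,dy=-9->D; (1,5):dx=+2,dy=-3->D
  (1,6):dx=-7,dy=-4->C; (2,3):dx=-1,dy=+7->D; (2,4):dx=+2,dy=-3->D; (2,5):dx=+3,dy=+3->C
  (2,6):dx=-6,dy=+2->D; (3,4):dx=+3,dy=-10->D; (3,5):dx=+4,dy=-4->D; (3,6):dx=-5,dy=-5->C
  (4,5):dx=+1,dy=+6->C; (4,6):dx=-8,dy=+5->D; (5,6):dx=-9,dy=-1->C
Step 2: C = 6, D = 9, total pairs = 15.
Step 3: tau = (C - D)/(n(n-1)/2) = (6 - 9)/15 = -0.200000.
Step 4: Exact two-sided p-value (enumerate n! = 720 permutations of y under H0): p = 0.719444.
Step 5: alpha = 0.1. fail to reject H0.

tau_b = -0.2000 (C=6, D=9), p = 0.719444, fail to reject H0.


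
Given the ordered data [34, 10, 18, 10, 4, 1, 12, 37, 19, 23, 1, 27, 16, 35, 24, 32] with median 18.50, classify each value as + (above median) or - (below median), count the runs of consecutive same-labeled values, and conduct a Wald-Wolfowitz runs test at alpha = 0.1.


Step 1: Compute median = 18.50; label A = above, B = below.
Labels in order: ABBBBBBAAABABAAA  (n_A = 8, n_B = 8)
Step 2: Count runs R = 7.
Step 3: Under H0 (random ordering), E[R] = 2*n_A*n_B/(n_A+n_B) + 1 = 2*8*8/16 + 1 = 9.0000.
        Var[R] = 2*n_A*n_B*(2*n_A*n_B - n_A - n_B) / ((n_A+n_B)^2 * (n_A+n_B-1)) = 14336/3840 = 3.7333.
        SD[R] = 1.9322.
Step 4: Continuity-corrected z = (R + 0.5 - E[R]) / SD[R] = (7 + 0.5 - 9.0000) / 1.9322 = -0.7763.
Step 5: Two-sided p-value via normal approximation = 2*(1 - Phi(|z|)) = 0.437558.
Step 6: alpha = 0.1. fail to reject H0.

R = 7, z = -0.7763, p = 0.437558, fail to reject H0.


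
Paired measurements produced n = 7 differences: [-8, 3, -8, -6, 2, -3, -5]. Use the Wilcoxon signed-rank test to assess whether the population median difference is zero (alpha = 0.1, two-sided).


Step 1: Drop any zero differences (none here) and take |d_i|.
|d| = [8, 3, 8, 6, 2, 3, 5]
Step 2: Midrank |d_i| (ties get averaged ranks).
ranks: |8|->6.5, |3|->2.5, |8|->6.5, |6|->5, |2|->1, |3|->2.5, |5|->4
Step 3: Attach original signs; sum ranks with positive sign and with negative sign.
W+ = 2.5 + 1 = 3.5
W- = 6.5 + 6.5 + 5 + 2.5 + 4 = 24.5
(Check: W+ + W- = 28 should equal n(n+1)/2 = 28.)
Step 4: Test statistic W = min(W+, W-) = 3.5.
Step 5: Ties in |d|, so use the tie-corrected normal approximation.
        E[W] = n(n+1)/4 = 7*8/4 = 14.
        Tie groups: |d|=3 (t=2), |d|=8 (t=2); sum(t^3 - t) = 12.
        Var[W] = n(n+1)(2n+1)/24 - sum(t^3-t)/48 = 840/24 - 12/48 = 34.75.
        z = (W - E[W]) / sqrt(Var[W]) = (3.5 - 14) / 5.8949 = -1.7812.
        Two-sided p = 2*Phi(z) = 0.074880.
Step 6: alpha = 0.1. reject H0.

W+ = 3.5, W- = 24.5, W = min = 3.5, p = 0.074880, reject H0.


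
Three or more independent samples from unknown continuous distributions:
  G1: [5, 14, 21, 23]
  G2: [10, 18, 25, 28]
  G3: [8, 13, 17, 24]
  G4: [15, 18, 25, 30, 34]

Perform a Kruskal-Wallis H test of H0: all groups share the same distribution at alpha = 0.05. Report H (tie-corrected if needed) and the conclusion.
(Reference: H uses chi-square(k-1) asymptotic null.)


Step 1: Combine all N = 17 observations and assign midranks.
sorted (value, group, rank): (5,G1,1), (8,G3,2), (10,G2,3), (13,G3,4), (14,G1,5), (15,G4,6), (17,G3,7), (18,G2,8.5), (18,G4,8.5), (21,G1,10), (23,G1,11), (24,G3,12), (25,G2,13.5), (25,G4,13.5), (28,G2,15), (30,G4,16), (34,G4,17)
Step 2: Sum ranks within each group.
R_1 = 27 (n_1 = 4)
R_2 = 40 (n_2 = 4)
R_3 = 25 (n_3 = 4)
R_4 = 61 (n_4 = 5)
Step 3: H = 12/(N(N+1)) * sum(R_i^2/n_i) - 3(N+1)
     = 12/(17*18) * (27^2/4 + 40^2/4 + 25^2/4 + 61^2/5) - 3*18
     = 0.039216 * 1482.7 - 54
     = 4.145098.
Step 4: Ties present; correction factor C = 1 - 12/(17^3 - 17) = 0.997549. Corrected H = 4.145098 / 0.997549 = 4.155283.
Step 5: Under H0, H ~ chi^2(3); p-value = 0.245177.
Step 6: alpha = 0.05. fail to reject H0.

H = 4.1553, df = 3, p = 0.245177, fail to reject H0.


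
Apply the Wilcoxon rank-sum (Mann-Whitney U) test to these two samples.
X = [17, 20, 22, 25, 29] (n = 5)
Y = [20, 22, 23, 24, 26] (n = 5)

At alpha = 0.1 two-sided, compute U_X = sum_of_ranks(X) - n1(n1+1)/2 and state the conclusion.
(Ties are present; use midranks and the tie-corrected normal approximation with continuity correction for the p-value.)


Step 1: Combine and sort all 10 observations; assign midranks.
sorted (value, group): (17,X), (20,X), (20,Y), (22,X), (22,Y), (23,Y), (24,Y), (25,X), (26,Y), (29,X)
ranks: 17->1, 20->2.5, 20->2.5, 22->4.5, 22->4.5, 23->6, 24->7, 25->8, 26->9, 29->10
Step 2: Rank sum for X: R1 = 1 + 2.5 + 4.5 + 8 + 10 = 26.
Step 3: U_X = R1 - n1(n1+1)/2 = 26 - 5*6/2 = 26 - 15 = 11.
       U_Y = n1*n2 - U_X = 25 - 11 = 14.
Step 4: Ties are present, so use the tie-corrected normal approximation (with continuity correction) for the p-value.
Step 5: p-value = 0.833534; compare to alpha = 0.1. fail to reject H0.

U_X = 11, p = 0.833534, fail to reject H0 at alpha = 0.1.


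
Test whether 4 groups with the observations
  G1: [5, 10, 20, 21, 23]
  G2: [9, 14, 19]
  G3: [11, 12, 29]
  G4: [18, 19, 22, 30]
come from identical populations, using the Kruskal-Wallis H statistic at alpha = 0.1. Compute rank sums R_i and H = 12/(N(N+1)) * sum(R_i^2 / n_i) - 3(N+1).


Step 1: Combine all N = 15 observations and assign midranks.
sorted (value, group, rank): (5,G1,1), (9,G2,2), (10,G1,3), (11,G3,4), (12,G3,5), (14,G2,6), (18,G4,7), (19,G2,8.5), (19,G4,8.5), (20,G1,10), (21,G1,11), (22,G4,12), (23,G1,13), (29,G3,14), (30,G4,15)
Step 2: Sum ranks within each group.
R_1 = 38 (n_1 = 5)
R_2 = 16.5 (n_2 = 3)
R_3 = 23 (n_3 = 3)
R_4 = 42.5 (n_4 = 4)
Step 3: H = 12/(N(N+1)) * sum(R_i^2/n_i) - 3(N+1)
     = 12/(15*16) * (38^2/5 + 16.5^2/3 + 23^2/3 + 42.5^2/4) - 3*16
     = 0.050000 * 1007.45 - 48
     = 2.372292.
Step 4: Ties present; correction factor C = 1 - 6/(15^3 - 15) = 0.998214. Corrected H = 2.372292 / 0.998214 = 2.376535.
Step 5: Under H0, H ~ chi^2(3); p-value = 0.498017.
Step 6: alpha = 0.1. fail to reject H0.

H = 2.3765, df = 3, p = 0.498017, fail to reject H0.


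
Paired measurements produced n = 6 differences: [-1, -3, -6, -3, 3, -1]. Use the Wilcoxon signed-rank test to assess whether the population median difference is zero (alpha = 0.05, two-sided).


Step 1: Drop any zero differences (none here) and take |d_i|.
|d| = [1, 3, 6, 3, 3, 1]
Step 2: Midrank |d_i| (ties get averaged ranks).
ranks: |1|->1.5, |3|->4, |6|->6, |3|->4, |3|->4, |1|->1.5
Step 3: Attach original signs; sum ranks with positive sign and with negative sign.
W+ = 4 = 4
W- = 1.5 + 4 + 6 + 4 + 1.5 = 17
(Check: W+ + W- = 21 should equal n(n+1)/2 = 21.)
Step 4: Test statistic W = min(W+, W-) = 4.
Step 5: Ties in |d|, so use the tie-corrected normal approximation.
        E[W] = n(n+1)/4 = 6*7/4 = 10.5.
        Tie groups: |d|=1 (t=2), |d|=3 (t=3); sum(t^3 - t) = 30.
        Var[W] = n(n+1)(2n+1)/24 - sum(t^3-t)/48 = 546/24 - 30/48 = 22.125.
        z = (W - E[W]) / sqrt(Var[W]) = (4 - 10.5) / 4.7037 = -1.3819.
        Two-sided p = 2*Phi(z) = 0.167007.
Step 6: alpha = 0.05. fail to reject H0.

W+ = 4, W- = 17, W = min = 4, p = 0.167007, fail to reject H0.


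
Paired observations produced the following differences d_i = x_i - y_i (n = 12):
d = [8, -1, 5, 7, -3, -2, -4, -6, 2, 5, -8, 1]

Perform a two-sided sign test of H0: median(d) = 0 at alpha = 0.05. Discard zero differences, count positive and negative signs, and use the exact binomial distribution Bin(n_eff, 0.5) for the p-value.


Step 1: Discard zero differences. Original n = 12; n_eff = number of nonzero differences = 12.
Nonzero differences (with sign): +8, -1, +5, +7, -3, -2, -4, -6, +2, +5, -8, +1
Step 2: Count signs: positive = 6, negative = 6.
Step 3: Under H0: P(positive) = 0.5, so the number of positives S ~ Bin(12, 0.5).
Step 4: Two-sided exact p-value = sum of Bin(12,0.5) probabilities at or below the observed probability = 1.000000.
Step 5: alpha = 0.05. fail to reject H0.

n_eff = 12, pos = 6, neg = 6, p = 1.000000, fail to reject H0.


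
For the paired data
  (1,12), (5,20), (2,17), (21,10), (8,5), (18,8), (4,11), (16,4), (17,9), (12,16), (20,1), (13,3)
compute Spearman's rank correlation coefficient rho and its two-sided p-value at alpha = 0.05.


Step 1: Rank x and y separately (midranks; no ties here).
rank(x): 1->1, 5->4, 2->2, 21->12, 8->5, 18->10, 4->3, 16->8, 17->9, 12->6, 20->11, 13->7
rank(y): 12->9, 20->12, 17->11, 10->7, 5->4, 8->5, 11->8, 4->3, 9->6, 16->10, 1->1, 3->2
Step 2: d_i = R_x(i) - R_y(i); compute d_i^2.
  (1-9)^2=64, (4-12)^2=64, (2-11)^2=81, (12-7)^2=25, (5-4)^2=1, (10-5)^2=25, (3-8)^2=25, (8-3)^2=25, (9-6)^2=9, (6-10)^2=16, (11-1)^2=100, (7-2)^2=25
sum(d^2) = 460.
Step 3: rho = 1 - 6*460 / (12*(12^2 - 1)) = 1 - 2760/1716 = -0.608392.
Step 4: Under H0, t = rho * sqrt((n-2)/(1-rho^2)) = -2.4242 ~ t(10).
Step 5: Two-sided p-value from the t-distribution with 10 df = 0.035806.
Step 6: alpha = 0.05. reject H0.

rho = -0.6084, p = 0.035806, reject H0 at alpha = 0.05.


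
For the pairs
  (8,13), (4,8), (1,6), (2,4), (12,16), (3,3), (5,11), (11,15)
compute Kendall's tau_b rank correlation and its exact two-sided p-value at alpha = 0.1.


Step 1: Enumerate the 28 unordered pairs (i,j) with i<j and classify each by sign(x_j-x_i) * sign(y_j-y_i).
  (1,2):dx=-4,dy=-5->C; (1,3):dx=-7,dy=-7->C; (1,4):dx=-6,dy=-9->C; (1,5):dx=+4,dy=+3->C
  (1,6):dx=-5,dy=-10->C; (1,7):dx=-3,dy=-2->C; (1,8):dx=+3,dy=+2->C; (2,3):dx=-3,dy=-2->C
  (2,4):dx=-2,dy=-4->C; (2,5):dx=+8,dy=+8->C; (2,6):dx=-1,dy=-5->C; (2,7):dx=+1,dy=+3->C
  (2,8):dx=+7,dy=+7->C; (3,4):dx=+1,dy=-2->D; (3,5):dx=+11,dy=+10->C; (3,6):dx=+2,dy=-3->D
  (3,7):dx=+4,dy=+5->C; (3,8):dx=+10,dy=+9->C; (4,5):dx=+10,dy=+12->C; (4,6):dx=+1,dy=-1->D
  (4,7):dx=+3,dy=+7->C; (4,8):dx=+9,dy=+11->C; (5,6):dx=-9,dy=-13->C; (5,7):dx=-7,dy=-5->C
  (5,8):dx=-1,dy=-1->C; (6,7):dx=+2,dy=+8->C; (6,8):dx=+8,dy=+12->C; (7,8):dx=+6,dy=+4->C
Step 2: C = 25, D = 3, total pairs = 28.
Step 3: tau = (C - D)/(n(n-1)/2) = (25 - 3)/28 = 0.785714.
Step 4: Exact two-sided p-value (enumerate n! = 40320 permutations of y under H0): p = 0.005506.
Step 5: alpha = 0.1. reject H0.

tau_b = 0.7857 (C=25, D=3), p = 0.005506, reject H0.


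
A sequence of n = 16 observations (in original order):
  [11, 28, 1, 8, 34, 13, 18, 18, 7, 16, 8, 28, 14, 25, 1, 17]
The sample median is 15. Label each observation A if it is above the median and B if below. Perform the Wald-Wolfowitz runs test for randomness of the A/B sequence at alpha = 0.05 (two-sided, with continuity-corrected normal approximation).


Step 1: Compute median = 15; label A = above, B = below.
Labels in order: BABBABAABABABABA  (n_A = 8, n_B = 8)
Step 2: Count runs R = 14.
Step 3: Under H0 (random ordering), E[R] = 2*n_A*n_B/(n_A+n_B) + 1 = 2*8*8/16 + 1 = 9.0000.
        Var[R] = 2*n_A*n_B*(2*n_A*n_B - n_A - n_B) / ((n_A+n_B)^2 * (n_A+n_B-1)) = 14336/3840 = 3.7333.
        SD[R] = 1.9322.
Step 4: Continuity-corrected z = (R - 0.5 - E[R]) / SD[R] = (14 - 0.5 - 9.0000) / 1.9322 = 2.3290.
Step 5: Two-sided p-value via normal approximation = 2*(1 - Phi(|z|)) = 0.019861.
Step 6: alpha = 0.05. reject H0.

R = 14, z = 2.3290, p = 0.019861, reject H0.


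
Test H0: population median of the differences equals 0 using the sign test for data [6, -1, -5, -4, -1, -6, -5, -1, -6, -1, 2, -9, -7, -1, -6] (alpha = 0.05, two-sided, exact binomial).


Step 1: Discard zero differences. Original n = 15; n_eff = number of nonzero differences = 15.
Nonzero differences (with sign): +6, -1, -5, -4, -1, -6, -5, -1, -6, -1, +2, -9, -7, -1, -6
Step 2: Count signs: positive = 2, negative = 13.
Step 3: Under H0: P(positive) = 0.5, so the number of positives S ~ Bin(15, 0.5).
Step 4: Two-sided exact p-value = sum of Bin(15,0.5) probabilities at or below the observed probability = 0.007385.
Step 5: alpha = 0.05. reject H0.

n_eff = 15, pos = 2, neg = 13, p = 0.007385, reject H0.


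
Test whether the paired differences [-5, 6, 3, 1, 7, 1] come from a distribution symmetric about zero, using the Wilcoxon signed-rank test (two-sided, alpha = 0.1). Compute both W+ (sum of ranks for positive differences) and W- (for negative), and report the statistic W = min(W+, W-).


Step 1: Drop any zero differences (none here) and take |d_i|.
|d| = [5, 6, 3, 1, 7, 1]
Step 2: Midrank |d_i| (ties get averaged ranks).
ranks: |5|->4, |6|->5, |3|->3, |1|->1.5, |7|->6, |1|->1.5
Step 3: Attach original signs; sum ranks with positive sign and with negative sign.
W+ = 5 + 3 + 1.5 + 6 + 1.5 = 17
W- = 4 = 4
(Check: W+ + W- = 21 should equal n(n+1)/2 = 21.)
Step 4: Test statistic W = min(W+, W-) = 4.
Step 5: Ties in |d|, so use the tie-corrected normal approximation.
        E[W] = n(n+1)/4 = 6*7/4 = 10.5.
        Tie groups: |d|=1 (t=2); sum(t^3 - t) = 6.
        Var[W] = n(n+1)(2n+1)/24 - sum(t^3-t)/48 = 546/24 - 6/48 = 22.625.
        z = (W - E[W]) / sqrt(Var[W]) = (4 - 10.5) / 4.7566 = -1.3665.
        Two-sided p = 2*Phi(z) = 0.171773.
Step 6: alpha = 0.1. fail to reject H0.

W+ = 17, W- = 4, W = min = 4, p = 0.171773, fail to reject H0.


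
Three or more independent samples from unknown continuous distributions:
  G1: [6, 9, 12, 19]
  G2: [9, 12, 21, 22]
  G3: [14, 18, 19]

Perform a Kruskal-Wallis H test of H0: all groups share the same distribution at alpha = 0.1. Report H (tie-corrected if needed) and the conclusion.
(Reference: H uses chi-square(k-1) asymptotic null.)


Step 1: Combine all N = 11 observations and assign midranks.
sorted (value, group, rank): (6,G1,1), (9,G1,2.5), (9,G2,2.5), (12,G1,4.5), (12,G2,4.5), (14,G3,6), (18,G3,7), (19,G1,8.5), (19,G3,8.5), (21,G2,10), (22,G2,11)
Step 2: Sum ranks within each group.
R_1 = 16.5 (n_1 = 4)
R_2 = 28 (n_2 = 4)
R_3 = 21.5 (n_3 = 3)
Step 3: H = 12/(N(N+1)) * sum(R_i^2/n_i) - 3(N+1)
     = 12/(11*12) * (16.5^2/4 + 28^2/4 + 21.5^2/3) - 3*12
     = 0.090909 * 418.146 - 36
     = 2.013258.
Step 4: Ties present; correction factor C = 1 - 18/(11^3 - 11) = 0.986364. Corrected H = 2.013258 / 0.986364 = 2.041091.
Step 5: Under H0, H ~ chi^2(2); p-value = 0.360398.
Step 6: alpha = 0.1. fail to reject H0.

H = 2.0411, df = 2, p = 0.360398, fail to reject H0.


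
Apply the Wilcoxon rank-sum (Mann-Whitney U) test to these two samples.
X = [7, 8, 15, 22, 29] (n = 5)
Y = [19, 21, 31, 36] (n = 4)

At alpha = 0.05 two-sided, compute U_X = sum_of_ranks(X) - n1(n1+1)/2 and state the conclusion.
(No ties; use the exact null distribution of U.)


Step 1: Combine and sort all 9 observations; assign midranks.
sorted (value, group): (7,X), (8,X), (15,X), (19,Y), (21,Y), (22,X), (29,X), (31,Y), (36,Y)
ranks: 7->1, 8->2, 15->3, 19->4, 21->5, 22->6, 29->7, 31->8, 36->9
Step 2: Rank sum for X: R1 = 1 + 2 + 3 + 6 + 7 = 19.
Step 3: U_X = R1 - n1(n1+1)/2 = 19 - 5*6/2 = 19 - 15 = 4.
       U_Y = n1*n2 - U_X = 20 - 4 = 16.
Step 4: No ties, so the exact null distribution of U (based on enumerating the C(9,5) = 126 equally likely rank assignments) gives the two-sided p-value.
Step 5: p-value = 0.190476; compare to alpha = 0.05. fail to reject H0.

U_X = 4, p = 0.190476, fail to reject H0 at alpha = 0.05.


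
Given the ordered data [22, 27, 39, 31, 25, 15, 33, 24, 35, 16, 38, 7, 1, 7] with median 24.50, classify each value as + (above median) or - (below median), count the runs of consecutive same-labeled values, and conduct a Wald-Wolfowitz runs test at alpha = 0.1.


Step 1: Compute median = 24.50; label A = above, B = below.
Labels in order: BAAAABABABABBB  (n_A = 7, n_B = 7)
Step 2: Count runs R = 9.
Step 3: Under H0 (random ordering), E[R] = 2*n_A*n_B/(n_A+n_B) + 1 = 2*7*7/14 + 1 = 8.0000.
        Var[R] = 2*n_A*n_B*(2*n_A*n_B - n_A - n_B) / ((n_A+n_B)^2 * (n_A+n_B-1)) = 8232/2548 = 3.2308.
        SD[R] = 1.7974.
Step 4: Continuity-corrected z = (R - 0.5 - E[R]) / SD[R] = (9 - 0.5 - 8.0000) / 1.7974 = 0.2782.
Step 5: Two-sided p-value via normal approximation = 2*(1 - Phi(|z|)) = 0.780879.
Step 6: alpha = 0.1. fail to reject H0.

R = 9, z = 0.2782, p = 0.780879, fail to reject H0.


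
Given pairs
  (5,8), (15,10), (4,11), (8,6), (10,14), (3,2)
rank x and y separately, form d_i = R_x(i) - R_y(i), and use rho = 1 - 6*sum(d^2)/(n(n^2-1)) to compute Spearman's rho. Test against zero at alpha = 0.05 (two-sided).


Step 1: Rank x and y separately (midranks; no ties here).
rank(x): 5->3, 15->6, 4->2, 8->4, 10->5, 3->1
rank(y): 8->3, 10->4, 11->5, 6->2, 14->6, 2->1
Step 2: d_i = R_x(i) - R_y(i); compute d_i^2.
  (3-3)^2=0, (6-4)^2=4, (2-5)^2=9, (4-2)^2=4, (5-6)^2=1, (1-1)^2=0
sum(d^2) = 18.
Step 3: rho = 1 - 6*18 / (6*(6^2 - 1)) = 1 - 108/210 = 0.485714.
Step 4: Under H0, t = rho * sqrt((n-2)/(1-rho^2)) = 1.1113 ~ t(4).
Step 5: Two-sided p-value from the t-distribution with 4 df = 0.328723.
Step 6: alpha = 0.05. fail to reject H0.

rho = 0.4857, p = 0.328723, fail to reject H0 at alpha = 0.05.


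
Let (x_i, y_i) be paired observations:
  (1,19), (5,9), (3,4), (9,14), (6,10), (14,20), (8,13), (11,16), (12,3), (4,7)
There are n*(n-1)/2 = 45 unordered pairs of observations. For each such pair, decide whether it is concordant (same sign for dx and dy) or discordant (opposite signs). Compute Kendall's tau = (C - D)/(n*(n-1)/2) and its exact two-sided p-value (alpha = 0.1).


Step 1: Enumerate the 45 unordered pairs (i,j) with i<j and classify each by sign(x_j-x_i) * sign(y_j-y_i).
  (1,2):dx=+4,dy=-10->D; (1,3):dx=+2,dy=-15->D; (1,4):dx=+8,dy=-5->D; (1,5):dx=+5,dy=-9->D
  (1,6):dx=+13,dy=+1->C; (1,7):dx=+7,dy=-6->D; (1,8):dx=+10,dy=-3->D; (1,9):dx=+11,dy=-16->D
  (1,10):dx=+3,dy=-12->D; (2,3):dx=-2,dy=-5->C; (2,4):dx=+4,dy=+5->C; (2,5):dx=+1,dy=+1->C
  (2,6):dx=+9,dy=+11->C; (2,7):dx=+3,dy=+4->C; (2,8):dx=+6,dy=+7->C; (2,9):dx=+7,dy=-6->D
  (2,10):dx=-1,dy=-2->C; (3,4):dx=+6,dy=+10->C; (3,5):dx=+3,dy=+6->C; (3,6):dx=+11,dy=+16->C
  (3,7):dx=+5,dy=+9->C; (3,8):dx=+8,dy=+12->C; (3,9):dx=+9,dy=-1->D; (3,10):dx=+1,dy=+3->C
  (4,5):dx=-3,dy=-4->C; (4,6):dx=+5,dy=+6->C; (4,7):dx=-1,dy=-1->C; (4,8):dx=+2,dy=+2->C
  (4,9):dx=+3,dy=-11->D; (4,10):dx=-5,dy=-7->C; (5,6):dx=+8,dy=+10->C; (5,7):dx=+2,dy=+3->C
  (5,8):dx=+5,dy=+6->C; (5,9):dx=+6,dy=-7->D; (5,10):dx=-2,dy=-3->C; (6,7):dx=-6,dy=-7->C
  (6,8):dx=-3,dy=-4->C; (6,9):dx=-2,dy=-17->C; (6,10):dx=-10,dy=-13->C; (7,8):dx=+3,dy=+3->C
  (7,9):dx=+4,dy=-10->D; (7,10):dx=-4,dy=-6->C; (8,9):dx=+1,dy=-13->D; (8,10):dx=-7,dy=-9->C
  (9,10):dx=-8,dy=+4->D
Step 2: C = 30, D = 15, total pairs = 45.
Step 3: tau = (C - D)/(n(n-1)/2) = (30 - 15)/45 = 0.333333.
Step 4: Exact two-sided p-value (enumerate n! = 3628800 permutations of y under H0): p = 0.216373.
Step 5: alpha = 0.1. fail to reject H0.

tau_b = 0.3333 (C=30, D=15), p = 0.216373, fail to reject H0.


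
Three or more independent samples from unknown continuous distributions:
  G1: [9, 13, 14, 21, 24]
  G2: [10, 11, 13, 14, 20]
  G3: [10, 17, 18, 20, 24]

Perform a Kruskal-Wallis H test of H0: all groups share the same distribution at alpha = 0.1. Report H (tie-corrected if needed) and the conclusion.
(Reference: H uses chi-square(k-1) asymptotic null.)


Step 1: Combine all N = 15 observations and assign midranks.
sorted (value, group, rank): (9,G1,1), (10,G2,2.5), (10,G3,2.5), (11,G2,4), (13,G1,5.5), (13,G2,5.5), (14,G1,7.5), (14,G2,7.5), (17,G3,9), (18,G3,10), (20,G2,11.5), (20,G3,11.5), (21,G1,13), (24,G1,14.5), (24,G3,14.5)
Step 2: Sum ranks within each group.
R_1 = 41.5 (n_1 = 5)
R_2 = 31 (n_2 = 5)
R_3 = 47.5 (n_3 = 5)
Step 3: H = 12/(N(N+1)) * sum(R_i^2/n_i) - 3(N+1)
     = 12/(15*16) * (41.5^2/5 + 31^2/5 + 47.5^2/5) - 3*16
     = 0.050000 * 987.9 - 48
     = 1.395000.
Step 4: Ties present; correction factor C = 1 - 30/(15^3 - 15) = 0.991071. Corrected H = 1.395000 / 0.991071 = 1.407568.
Step 5: Under H0, H ~ chi^2(2); p-value = 0.494710.
Step 6: alpha = 0.1. fail to reject H0.

H = 1.4076, df = 2, p = 0.494710, fail to reject H0.
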